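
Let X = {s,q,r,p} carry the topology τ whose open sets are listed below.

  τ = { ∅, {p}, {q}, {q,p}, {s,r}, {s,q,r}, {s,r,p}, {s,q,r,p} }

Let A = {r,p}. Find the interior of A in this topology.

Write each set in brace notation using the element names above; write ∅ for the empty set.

U open, U⊆A: ∅, {p}. int(A) = ⋃ = {p}

{p}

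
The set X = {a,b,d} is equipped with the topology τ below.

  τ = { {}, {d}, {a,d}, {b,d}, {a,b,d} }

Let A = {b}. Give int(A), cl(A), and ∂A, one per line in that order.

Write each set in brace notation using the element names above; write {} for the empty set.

U open, U⊆A: {}. int(A) = ⋃ = {}
X∖A={a,d}, int(X∖A)={a,d}, hence cl(A)={b}
∂A: remove int from cl → {b}

int(A) = {}
cl(A)  = {b}
∂A     = {b}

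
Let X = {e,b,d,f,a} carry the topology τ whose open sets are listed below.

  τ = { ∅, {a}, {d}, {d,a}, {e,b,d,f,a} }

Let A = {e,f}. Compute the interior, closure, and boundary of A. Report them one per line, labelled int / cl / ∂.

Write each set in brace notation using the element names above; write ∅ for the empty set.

U open, U⊆A: ∅. int(A) = ⋃ = ∅
X∖A={b,d,a}, int(X∖A)={d,a}, hence cl(A)={e,b,f}
∂A: remove int from cl → {e,b,f}

int(A) = ∅
cl(A)  = {e,b,f}
∂A     = {e,b,f}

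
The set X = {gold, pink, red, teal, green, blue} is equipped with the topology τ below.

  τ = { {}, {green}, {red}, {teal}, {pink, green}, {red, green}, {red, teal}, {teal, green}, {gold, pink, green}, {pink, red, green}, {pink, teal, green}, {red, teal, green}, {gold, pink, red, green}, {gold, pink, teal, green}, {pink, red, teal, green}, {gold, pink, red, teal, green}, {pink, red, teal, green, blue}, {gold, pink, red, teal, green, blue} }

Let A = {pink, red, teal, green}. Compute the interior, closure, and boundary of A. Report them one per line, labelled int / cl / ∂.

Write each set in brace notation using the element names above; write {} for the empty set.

int(A) = {pink, red, teal, green}
cl(A)  = {gold, pink, red, teal, green, blue}
∂A     = {gold, blue}

open subsets of A: {}, {green}, {red}, {teal}, {teal, green}, {red, teal}, {pink, green}, {red, green}, {red, teal, green}, {pink, teal, green}, {pink, red, green}, {pink, red, teal, green}; so int(A) = {pink, red, teal, green}
closure: X∖int(X∖A) = X∖{} = {gold, pink, red, teal, green, blue}
∂A = {gold, pink, red, teal, green, blue} minus {pink, red, teal, green} = {gold, blue}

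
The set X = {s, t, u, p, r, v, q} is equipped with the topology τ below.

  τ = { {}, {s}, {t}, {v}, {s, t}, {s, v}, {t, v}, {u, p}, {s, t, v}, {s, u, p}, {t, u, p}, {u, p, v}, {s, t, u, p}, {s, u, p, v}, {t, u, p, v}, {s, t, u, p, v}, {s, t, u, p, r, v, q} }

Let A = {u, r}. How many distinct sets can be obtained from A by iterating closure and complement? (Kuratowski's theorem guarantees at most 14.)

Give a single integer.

closure: X∖int(X∖A) = X∖{s, t, v} = {u, p, r, q}
Let k=closure and c=complement:
  1. A     = {u, r}
  2. kA    = {u, p, r, q}
  3. cA    = {s, t, p, v, q}
  4. ckA   = {s, t, v}
  5. kcA   = {s, t, u, p, r, v, q}
  6. kckA  = {s, t, r, v, q}
  7. ckcA  = {}
  8. ckckA = {u, p}
— saturated at 8

8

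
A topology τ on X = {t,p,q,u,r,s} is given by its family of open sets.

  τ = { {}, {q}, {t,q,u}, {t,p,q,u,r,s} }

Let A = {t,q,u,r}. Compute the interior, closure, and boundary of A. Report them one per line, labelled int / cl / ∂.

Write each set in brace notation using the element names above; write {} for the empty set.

int(A) = {t,q,u}
cl(A)  = {t,p,q,u,r,s}
∂A     = {p,r,s}

opens ⊆ A: {}, {q}, {t,q,u}; union → int = {t,q,u}
complement {p,s}; its interior {}; cl(A) = X∖{} = {t,p,q,u,r,s}
boundary = {t,p,q,u,r,s} ∖ {t,q,u} = {p,r,s}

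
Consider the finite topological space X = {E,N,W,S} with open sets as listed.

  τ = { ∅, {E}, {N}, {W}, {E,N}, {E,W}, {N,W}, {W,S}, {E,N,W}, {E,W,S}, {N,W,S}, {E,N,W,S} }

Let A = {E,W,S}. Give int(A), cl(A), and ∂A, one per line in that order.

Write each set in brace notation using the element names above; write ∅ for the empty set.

open subsets of A: ∅, {E}, {W}, {W,S}, {E,W}, {E,W,S}; so int(A) = {E,W,S}
closure: X∖int(X∖A) = X∖{N} = {E,W,S}
∂A = {E,W,S} minus {E,W,S} = ∅

int(A) = {E,W,S}
cl(A)  = {E,W,S}
∂A     = ∅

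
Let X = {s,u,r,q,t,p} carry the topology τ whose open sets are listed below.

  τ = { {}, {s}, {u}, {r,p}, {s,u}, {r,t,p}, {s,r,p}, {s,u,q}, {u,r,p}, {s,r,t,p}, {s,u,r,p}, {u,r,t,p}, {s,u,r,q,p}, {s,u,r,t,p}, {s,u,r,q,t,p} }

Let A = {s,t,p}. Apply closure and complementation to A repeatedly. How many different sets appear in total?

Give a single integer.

closure: X∖int(X∖A) = X∖{u} = {s,r,q,t,p}
Let k=closure and c=complement:
  1. A     = {s,t,p}
  2. kA    = {s,r,q,t,p}
  3. cA    = {u,r,q}
  4. ckA   = {u}
  5. kcA   = {u,r,q,t,p}
  6. kckA  = {u,q}
  7. ckcA  = {s}
  8. ckckA = {s,r,t,p}
  9. kckcA = {s,q}
  10. ckckcA = {u,r,t,p}
— saturated at 10

10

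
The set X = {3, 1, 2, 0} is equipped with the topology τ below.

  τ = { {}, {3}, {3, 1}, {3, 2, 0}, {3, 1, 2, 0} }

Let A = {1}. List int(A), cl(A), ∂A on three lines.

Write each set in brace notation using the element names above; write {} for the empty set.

open subsets of A: {}; so int(A) = {}
closure: X∖int(X∖A) = X∖{3, 2, 0} = {1}
∂A = {1} minus {} = {1}

int(A) = {}
cl(A)  = {1}
∂A     = {1}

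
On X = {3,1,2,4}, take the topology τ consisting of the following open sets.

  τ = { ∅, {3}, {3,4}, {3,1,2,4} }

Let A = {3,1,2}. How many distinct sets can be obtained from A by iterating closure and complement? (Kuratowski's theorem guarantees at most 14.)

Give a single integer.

complement {4}; its interior ∅; cl(A) = X∖∅ = {3,1,2,4}
With k = closure, c = complement:
  1. A     = {3,1,2}
  2. kA    = {3,1,2,4}
  3. cA    = {4}
  4. ckA   = ∅
  5. kcA   = {1,2,4}
  6. ckcA  = {3}
k, c of each give nothing new

6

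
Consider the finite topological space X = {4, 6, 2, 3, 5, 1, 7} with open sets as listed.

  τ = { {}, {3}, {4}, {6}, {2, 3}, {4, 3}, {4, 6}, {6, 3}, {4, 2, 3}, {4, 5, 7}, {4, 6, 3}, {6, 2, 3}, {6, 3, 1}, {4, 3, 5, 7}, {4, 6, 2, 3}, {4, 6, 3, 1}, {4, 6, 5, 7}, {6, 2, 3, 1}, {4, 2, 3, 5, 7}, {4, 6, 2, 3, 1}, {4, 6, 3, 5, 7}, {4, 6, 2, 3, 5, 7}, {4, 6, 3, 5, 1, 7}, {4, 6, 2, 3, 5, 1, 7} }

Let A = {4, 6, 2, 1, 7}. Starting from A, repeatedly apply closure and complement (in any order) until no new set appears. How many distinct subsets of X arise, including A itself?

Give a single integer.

X∖A={3, 5}, int(X∖A)={3}, hence cl(A)={4, 6, 2, 5, 1, 7}
Orbit (k=closure, c=complement):
  1. A     = {4, 6, 2, 1, 7}
  2. kA    = {4, 6, 2, 5, 1, 7}
  3. cA    = {3, 5}
  4. ckA   = {3}
  5. kcA   = {2, 3, 5, 1, 7}
  6. kckA  = {2, 3, 1}
  7. ckcA  = {4, 6}
  8. ckckA = {4, 6, 5, 7}
  9. kckcA = {4, 6, 5, 1, 7}
  10. ckckcA = {2, 3}
(closed under both — stop)

10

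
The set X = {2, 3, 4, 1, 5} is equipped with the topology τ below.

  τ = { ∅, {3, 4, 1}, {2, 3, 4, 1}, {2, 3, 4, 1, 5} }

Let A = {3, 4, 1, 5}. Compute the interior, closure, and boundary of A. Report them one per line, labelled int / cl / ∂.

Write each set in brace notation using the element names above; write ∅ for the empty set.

interior: largest open inside A is {3, 4, 1} (from ∅, {3, 4, 1})
cl via duality: int({2}) = ∅, so X∖∅ = {2, 3, 4, 1, 5}
cl∖int = {2, 5}

int(A) = {3, 4, 1}
cl(A)  = {2, 3, 4, 1, 5}
∂A     = {2, 5}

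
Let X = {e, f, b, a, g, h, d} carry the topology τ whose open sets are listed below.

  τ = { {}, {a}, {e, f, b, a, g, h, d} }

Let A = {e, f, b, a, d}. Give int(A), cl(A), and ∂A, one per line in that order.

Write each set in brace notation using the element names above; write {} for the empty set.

int(A) = {a}
cl(A)  = {e, f, b, a, g, h, d}
∂A     = {e, f, b, g, h, d}

open subsets of A: {}, {a}; so int(A) = {a}
closure: X∖int(X∖A) = X∖{} = {e, f, b, a, g, h, d}
∂A = {e, f, b, a, g, h, d} minus {a} = {e, f, b, g, h, d}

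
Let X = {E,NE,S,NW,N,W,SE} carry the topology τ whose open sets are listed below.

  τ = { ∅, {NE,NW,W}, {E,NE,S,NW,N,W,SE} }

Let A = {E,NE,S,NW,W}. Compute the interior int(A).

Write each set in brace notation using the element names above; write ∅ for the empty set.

opens ⊆ A: ∅, {NE,NW,W}; union → int = {NE,NW,W}

{NE,NW,W}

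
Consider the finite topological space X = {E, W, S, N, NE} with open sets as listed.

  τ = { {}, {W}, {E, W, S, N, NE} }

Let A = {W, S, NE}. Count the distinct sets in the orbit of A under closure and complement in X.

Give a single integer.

complement {E, N}; its interior {}; cl(A) = X∖{} = {E, W, S, N, NE}
With k = closure, c = complement:
  1. A     = {W, S, NE}
  2. kA    = {E, W, S, N, NE}
  3. cA    = {E, N}
  4. ckA   = {}
  5. kcA   = {E, S, N, NE}
  6. ckcA  = {W}
k, c of each give nothing new

6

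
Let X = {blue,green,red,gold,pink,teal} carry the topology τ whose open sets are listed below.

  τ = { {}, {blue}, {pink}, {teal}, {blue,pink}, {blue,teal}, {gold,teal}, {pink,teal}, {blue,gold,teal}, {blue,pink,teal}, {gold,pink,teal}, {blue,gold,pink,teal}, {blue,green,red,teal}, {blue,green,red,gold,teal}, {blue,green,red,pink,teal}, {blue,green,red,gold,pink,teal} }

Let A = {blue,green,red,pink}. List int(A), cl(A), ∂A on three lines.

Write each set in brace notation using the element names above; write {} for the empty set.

int(A) = {blue,pink}
cl(A)  = {blue,green,red,pink}
∂A     = {green,red}

U open, U⊆A: {}, {pink}, {blue}, {blue,pink}. int(A) = ⋃ = {blue,pink}
X∖A={gold,teal}, int(X∖A)={gold,teal}, hence cl(A)={blue,green,red,pink}
∂A: remove int from cl → {green,red}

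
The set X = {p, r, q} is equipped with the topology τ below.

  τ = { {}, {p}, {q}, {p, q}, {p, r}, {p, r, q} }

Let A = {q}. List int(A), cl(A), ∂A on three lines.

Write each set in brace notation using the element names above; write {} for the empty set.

int(A) = {q}
cl(A)  = {q}
∂A     = {}

opens ⊆ A: {}, {q}; union → int = {q}
complement {p, r}; its interior {p, r}; cl(A) = X∖{p, r} = {q}
boundary = {q} ∖ {q} = {}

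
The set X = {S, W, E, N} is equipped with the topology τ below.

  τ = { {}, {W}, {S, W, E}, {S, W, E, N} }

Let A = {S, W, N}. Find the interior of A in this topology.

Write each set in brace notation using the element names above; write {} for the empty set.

{W}

interior: largest open inside A is {W} (from {}, {W})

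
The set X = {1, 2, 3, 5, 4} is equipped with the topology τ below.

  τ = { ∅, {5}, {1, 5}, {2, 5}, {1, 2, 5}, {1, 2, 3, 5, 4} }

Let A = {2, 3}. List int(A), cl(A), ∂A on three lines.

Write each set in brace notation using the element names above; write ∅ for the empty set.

open subsets of A: ∅; so int(A) = ∅
closure: X∖int(X∖A) = X∖{1, 5} = {2, 3, 4}
∂A = {2, 3, 4} minus ∅ = {2, 3, 4}

int(A) = ∅
cl(A)  = {2, 3, 4}
∂A     = {2, 3, 4}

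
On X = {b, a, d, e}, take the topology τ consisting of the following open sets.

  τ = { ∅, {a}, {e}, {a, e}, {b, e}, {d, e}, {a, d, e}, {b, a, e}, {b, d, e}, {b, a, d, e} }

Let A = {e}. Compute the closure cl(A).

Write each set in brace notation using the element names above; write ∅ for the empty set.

X∖A={b, a, d}, int(X∖A)={a}, hence cl(A)={b, d, e}

{b, d, e}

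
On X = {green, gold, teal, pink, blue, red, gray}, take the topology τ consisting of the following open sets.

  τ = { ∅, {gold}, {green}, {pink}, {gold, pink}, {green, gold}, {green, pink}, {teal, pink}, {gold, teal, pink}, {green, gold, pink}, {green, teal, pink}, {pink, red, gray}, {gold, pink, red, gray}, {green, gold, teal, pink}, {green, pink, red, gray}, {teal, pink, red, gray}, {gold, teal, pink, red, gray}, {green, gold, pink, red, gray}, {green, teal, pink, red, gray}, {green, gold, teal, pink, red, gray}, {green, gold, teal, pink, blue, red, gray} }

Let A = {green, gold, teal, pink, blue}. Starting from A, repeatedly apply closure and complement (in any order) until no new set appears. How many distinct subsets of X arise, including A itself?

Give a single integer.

6

X∖A={red, gray}, int(X∖A)=∅, hence cl(A)={green, gold, teal, pink, blue, red, gray}
Orbit (k=closure, c=complement):
  1. A     = {green, gold, teal, pink, blue}
  2. kA    = {green, gold, teal, pink, blue, red, gray}
  3. cA    = {red, gray}
  4. ckA   = ∅
  5. kcA   = {blue, red, gray}
  6. ckcA  = {green, gold, teal, pink}
(closed under both — stop)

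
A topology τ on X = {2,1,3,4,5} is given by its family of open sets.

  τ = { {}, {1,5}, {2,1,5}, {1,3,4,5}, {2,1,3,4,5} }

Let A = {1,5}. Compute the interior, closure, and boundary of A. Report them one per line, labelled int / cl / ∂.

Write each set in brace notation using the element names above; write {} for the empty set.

U open, U⊆A: {}, {1,5}. int(A) = ⋃ = {1,5}
X∖A={2,3,4}, int(X∖A)={}, hence cl(A)={2,1,3,4,5}
∂A: remove int from cl → {2,3,4}

int(A) = {1,5}
cl(A)  = {2,1,3,4,5}
∂A     = {2,3,4}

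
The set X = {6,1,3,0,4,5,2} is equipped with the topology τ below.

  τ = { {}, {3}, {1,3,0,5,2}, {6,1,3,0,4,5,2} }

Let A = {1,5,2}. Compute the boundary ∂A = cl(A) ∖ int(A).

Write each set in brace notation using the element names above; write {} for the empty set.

open subsets of A: {}; so int(A) = {}
closure: X∖int(X∖A) = X∖{3} = {6,1,0,4,5,2}
∂A = {6,1,0,4,5,2} minus {} = {6,1,0,4,5,2}

{6,1,0,4,5,2}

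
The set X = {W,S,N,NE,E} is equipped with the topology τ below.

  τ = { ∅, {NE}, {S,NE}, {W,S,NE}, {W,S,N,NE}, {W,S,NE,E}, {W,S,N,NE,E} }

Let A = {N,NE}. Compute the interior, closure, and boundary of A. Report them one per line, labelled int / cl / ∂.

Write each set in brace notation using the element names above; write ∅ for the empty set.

int(A) = {NE}
cl(A)  = {W,S,N,NE,E}
∂A     = {W,S,N,E}

U open, U⊆A: ∅, {NE}. int(A) = ⋃ = {NE}
X∖A={W,S,E}, int(X∖A)=∅, hence cl(A)={W,S,N,NE,E}
∂A: remove int from cl → {W,S,N,E}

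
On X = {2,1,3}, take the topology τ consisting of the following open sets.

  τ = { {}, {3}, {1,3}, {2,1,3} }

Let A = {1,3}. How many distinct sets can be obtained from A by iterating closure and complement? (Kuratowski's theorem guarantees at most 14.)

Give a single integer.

closure: X∖int(X∖A) = X∖{} = {2,1,3}
Let k=closure and c=complement:
  1. A     = {1,3}
  2. kA    = {2,1,3}
  3. cA    = {2}
  4. ckA   = {}
— saturated at 4

4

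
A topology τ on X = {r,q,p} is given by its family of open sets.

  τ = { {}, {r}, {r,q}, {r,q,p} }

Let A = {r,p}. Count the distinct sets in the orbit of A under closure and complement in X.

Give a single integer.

cl via duality: int({q}) = {}, so X∖{} = {r,q,p}
Write k for closure, c for complement:
  1. A     = {r,p}
  2. kA    = {r,q,p}
  3. cA    = {q}
  4. ckA   = {}
  5. kcA   = {q,p}
  6. ckcA  = {r}
applying k or c yields no new set

6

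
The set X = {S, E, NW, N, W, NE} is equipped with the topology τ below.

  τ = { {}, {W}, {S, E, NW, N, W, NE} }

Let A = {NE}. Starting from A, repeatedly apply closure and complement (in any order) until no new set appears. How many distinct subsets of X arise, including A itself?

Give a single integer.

6

cl via duality: int({S, E, NW, N, W}) = {W}, so X∖{W} = {S, E, NW, N, NE}
Write k for closure, c for complement:
  1. A     = {NE}
  2. kA    = {S, E, NW, N, NE}
  3. cA    = {S, E, NW, N, W}
  4. ckA   = {W}
  5. kcA   = {S, E, NW, N, W, NE}
  6. ckcA  = {}
applying k or c yields no new set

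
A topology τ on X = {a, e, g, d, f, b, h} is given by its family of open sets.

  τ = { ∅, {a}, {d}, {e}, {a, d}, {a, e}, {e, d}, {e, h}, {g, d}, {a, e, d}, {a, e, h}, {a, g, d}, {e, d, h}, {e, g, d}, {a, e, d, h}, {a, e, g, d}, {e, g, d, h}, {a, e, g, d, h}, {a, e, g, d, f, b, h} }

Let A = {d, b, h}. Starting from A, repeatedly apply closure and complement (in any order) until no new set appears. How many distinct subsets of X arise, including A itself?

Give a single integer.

closure: X∖int(X∖A) = X∖{a, e} = {g, d, f, b, h}
Let k=closure and c=complement:
  1. A     = {d, b, h}
  2. kA    = {g, d, f, b, h}
  3. cA    = {a, e, g, f}
  4. ckA   = {a, e}
  5. kcA   = {a, e, g, f, b, h}
  6. kckA  = {a, e, f, b, h}
  7. ckcA  = {d}
  8. ckckA = {g, d}
  9. kckcA = {g, d, f, b}
  10. ckckcA = {a, e, h}
— saturated at 10

10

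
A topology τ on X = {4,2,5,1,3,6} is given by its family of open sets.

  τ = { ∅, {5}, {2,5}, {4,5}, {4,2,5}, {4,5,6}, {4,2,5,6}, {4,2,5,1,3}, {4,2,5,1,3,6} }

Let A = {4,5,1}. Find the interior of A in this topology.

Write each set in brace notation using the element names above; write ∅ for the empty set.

interior: largest open inside A is {4,5} (from ∅, {5}, {4,5})

{4,5}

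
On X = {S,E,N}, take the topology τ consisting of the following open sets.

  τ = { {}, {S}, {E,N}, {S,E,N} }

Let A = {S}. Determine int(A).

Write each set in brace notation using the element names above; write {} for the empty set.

{S}

U open, U⊆A: {}, {S}. int(A) = ⋃ = {S}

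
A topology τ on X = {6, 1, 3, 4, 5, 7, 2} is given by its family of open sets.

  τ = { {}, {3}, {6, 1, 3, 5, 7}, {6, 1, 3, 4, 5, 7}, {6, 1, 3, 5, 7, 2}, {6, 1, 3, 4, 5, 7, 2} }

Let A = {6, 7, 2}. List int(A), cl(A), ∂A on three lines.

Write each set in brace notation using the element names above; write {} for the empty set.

opens ⊆ A: {}; union → int = {}
complement {1, 3, 4, 5}; its interior {3}; cl(A) = X∖{3} = {6, 1, 4, 5, 7, 2}
boundary = {6, 1, 4, 5, 7, 2} ∖ {} = {6, 1, 4, 5, 7, 2}

int(A) = {}
cl(A)  = {6, 1, 4, 5, 7, 2}
∂A     = {6, 1, 4, 5, 7, 2}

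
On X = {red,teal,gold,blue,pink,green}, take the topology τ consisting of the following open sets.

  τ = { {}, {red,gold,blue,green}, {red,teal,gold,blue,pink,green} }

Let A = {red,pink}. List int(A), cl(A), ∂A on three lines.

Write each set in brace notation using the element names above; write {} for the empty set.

int(A) = {}
cl(A)  = {red,teal,gold,blue,pink,green}
∂A     = {red,teal,gold,blue,pink,green}

U open, U⊆A: {}. int(A) = ⋃ = {}
X∖A={teal,gold,blue,green}, int(X∖A)={}, hence cl(A)={red,teal,gold,blue,pink,green}
∂A: remove int from cl → {red,teal,gold,blue,pink,green}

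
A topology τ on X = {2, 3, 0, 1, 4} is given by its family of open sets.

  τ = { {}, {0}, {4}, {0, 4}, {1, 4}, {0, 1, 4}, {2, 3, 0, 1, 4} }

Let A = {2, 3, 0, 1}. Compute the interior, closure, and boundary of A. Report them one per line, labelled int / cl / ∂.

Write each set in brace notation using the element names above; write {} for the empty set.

int(A) = {0}
cl(A)  = {2, 3, 0, 1}
∂A     = {2, 3, 1}

interior: largest open inside A is {0} (from {}, {0})
cl via duality: int({4}) = {4}, so X∖{4} = {2, 3, 0, 1}
cl∖int = {2, 3, 1}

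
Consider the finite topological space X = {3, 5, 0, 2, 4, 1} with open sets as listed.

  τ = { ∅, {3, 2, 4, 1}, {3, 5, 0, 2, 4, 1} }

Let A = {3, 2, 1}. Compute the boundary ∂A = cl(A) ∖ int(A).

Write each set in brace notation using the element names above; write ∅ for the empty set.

{3, 5, 0, 2, 4, 1}

U open, U⊆A: ∅. int(A) = ⋃ = ∅
X∖A={5, 0, 4}, int(X∖A)=∅, hence cl(A)={3, 5, 0, 2, 4, 1}
∂A: remove int from cl → {3, 5, 0, 2, 4, 1}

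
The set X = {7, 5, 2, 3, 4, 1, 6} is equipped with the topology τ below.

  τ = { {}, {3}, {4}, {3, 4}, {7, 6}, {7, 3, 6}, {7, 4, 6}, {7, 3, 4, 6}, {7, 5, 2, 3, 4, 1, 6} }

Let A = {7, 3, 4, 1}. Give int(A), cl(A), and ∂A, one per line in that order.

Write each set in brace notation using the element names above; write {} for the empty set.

int(A) = {3, 4}
cl(A)  = {7, 5, 2, 3, 4, 1, 6}
∂A     = {7, 5, 2, 1, 6}

opens ⊆ A: {}, {4}, {3}, {3, 4}; union → int = {3, 4}
complement {5, 2, 6}; its interior {}; cl(A) = X∖{} = {7, 5, 2, 3, 4, 1, 6}
boundary = {7, 5, 2, 3, 4, 1, 6} ∖ {3, 4} = {7, 5, 2, 1, 6}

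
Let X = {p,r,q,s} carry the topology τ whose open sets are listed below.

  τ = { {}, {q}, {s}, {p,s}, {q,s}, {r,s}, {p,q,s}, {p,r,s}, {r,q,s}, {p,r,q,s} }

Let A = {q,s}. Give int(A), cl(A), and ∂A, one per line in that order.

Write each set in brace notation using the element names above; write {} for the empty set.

int(A) = {q,s}
cl(A)  = {p,r,q,s}
∂A     = {p,r}

open subsets of A: {}, {q}, {s}, {q,s}; so int(A) = {q,s}
closure: X∖int(X∖A) = X∖{} = {p,r,q,s}
∂A = {p,r,q,s} minus {q,s} = {p,r}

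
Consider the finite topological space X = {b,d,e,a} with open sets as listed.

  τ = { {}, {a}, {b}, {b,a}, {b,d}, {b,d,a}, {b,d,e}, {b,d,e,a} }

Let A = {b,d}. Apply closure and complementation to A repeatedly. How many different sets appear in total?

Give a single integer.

4

X∖A={e,a}, int(X∖A)={a}, hence cl(A)={b,d,e}
Orbit (k=closure, c=complement):
  1. A     = {b,d}
  2. kA    = {b,d,e}
  3. cA    = {e,a}
  4. ckA   = {a}
(closed under both — stop)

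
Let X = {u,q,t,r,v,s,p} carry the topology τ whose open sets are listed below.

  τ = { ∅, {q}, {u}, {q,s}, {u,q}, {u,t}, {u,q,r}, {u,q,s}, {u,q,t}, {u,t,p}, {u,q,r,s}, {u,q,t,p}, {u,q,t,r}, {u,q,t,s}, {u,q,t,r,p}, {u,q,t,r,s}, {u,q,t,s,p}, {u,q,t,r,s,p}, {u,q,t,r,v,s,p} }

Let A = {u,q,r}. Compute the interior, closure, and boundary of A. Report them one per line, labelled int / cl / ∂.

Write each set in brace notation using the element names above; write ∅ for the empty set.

int(A) = {u,q,r}
cl(A)  = {u,q,t,r,v,s,p}
∂A     = {t,v,s,p}

U open, U⊆A: ∅, {q}, {u}, {u,q}, {u,q,r}. int(A) = ⋃ = {u,q,r}
X∖A={t,v,s,p}, int(X∖A)=∅, hence cl(A)={u,q,t,r,v,s,p}
∂A: remove int from cl → {t,v,s,p}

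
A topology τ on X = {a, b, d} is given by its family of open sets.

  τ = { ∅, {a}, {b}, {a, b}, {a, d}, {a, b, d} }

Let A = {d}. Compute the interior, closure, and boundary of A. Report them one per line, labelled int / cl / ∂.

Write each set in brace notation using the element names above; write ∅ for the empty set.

int(A) = ∅
cl(A)  = {d}
∂A     = {d}

U open, U⊆A: ∅. int(A) = ⋃ = ∅
X∖A={a, b}, int(X∖A)={a, b}, hence cl(A)={d}
∂A: remove int from cl → {d}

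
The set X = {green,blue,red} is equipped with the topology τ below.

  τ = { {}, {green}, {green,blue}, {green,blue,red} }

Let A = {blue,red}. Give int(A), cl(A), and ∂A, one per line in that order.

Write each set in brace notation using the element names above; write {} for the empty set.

int(A) = {}
cl(A)  = {blue,red}
∂A     = {blue,red}

open subsets of A: {}; so int(A) = {}
closure: X∖int(X∖A) = X∖{green} = {blue,red}
∂A = {blue,red} minus {} = {blue,red}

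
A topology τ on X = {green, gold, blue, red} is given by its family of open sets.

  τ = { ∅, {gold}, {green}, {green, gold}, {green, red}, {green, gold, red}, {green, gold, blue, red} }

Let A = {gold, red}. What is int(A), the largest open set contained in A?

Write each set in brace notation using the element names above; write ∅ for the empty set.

{gold}

open subsets of A: ∅, {gold}; so int(A) = {gold}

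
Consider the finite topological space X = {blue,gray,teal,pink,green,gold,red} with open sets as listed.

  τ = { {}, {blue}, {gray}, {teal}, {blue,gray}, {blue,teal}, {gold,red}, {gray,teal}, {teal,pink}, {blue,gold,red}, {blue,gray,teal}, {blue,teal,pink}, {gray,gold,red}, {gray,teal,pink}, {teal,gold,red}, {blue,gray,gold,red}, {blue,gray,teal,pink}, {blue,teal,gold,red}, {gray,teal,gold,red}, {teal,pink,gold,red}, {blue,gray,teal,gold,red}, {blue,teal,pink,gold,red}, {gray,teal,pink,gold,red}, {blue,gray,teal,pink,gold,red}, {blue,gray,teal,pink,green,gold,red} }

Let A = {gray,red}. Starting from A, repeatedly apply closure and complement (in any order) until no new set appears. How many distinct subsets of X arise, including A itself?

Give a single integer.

10

cl via duality: int({blue,teal,pink,green,gold}) = {blue,teal,pink}, so X∖{blue,teal,pink} = {gray,green,gold,red}
Write k for closure, c for complement:
  1. A     = {gray,red}
  2. kA    = {gray,green,gold,red}
  3. cA    = {blue,teal,pink,green,gold}
  4. ckA   = {blue,teal,pink}
  5. kcA   = {blue,teal,pink,green,gold,red}
  6. kckA  = {blue,teal,pink,green}
  7. ckcA  = {gray}
  8. ckckA = {gray,gold,red}
  9. kckcA = {gray,green}
  10. ckckcA = {blue,teal,pink,gold,red}
applying k or c yields no new set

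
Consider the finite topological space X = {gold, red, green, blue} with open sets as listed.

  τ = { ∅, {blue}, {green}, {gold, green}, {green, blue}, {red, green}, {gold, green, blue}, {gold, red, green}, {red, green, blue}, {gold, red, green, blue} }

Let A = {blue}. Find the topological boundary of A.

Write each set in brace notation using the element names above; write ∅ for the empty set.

U open, U⊆A: ∅, {blue}. int(A) = ⋃ = {blue}
X∖A={gold, red, green}, int(X∖A)={gold, red, green}, hence cl(A)={blue}
∂A: remove int from cl → ∅

∅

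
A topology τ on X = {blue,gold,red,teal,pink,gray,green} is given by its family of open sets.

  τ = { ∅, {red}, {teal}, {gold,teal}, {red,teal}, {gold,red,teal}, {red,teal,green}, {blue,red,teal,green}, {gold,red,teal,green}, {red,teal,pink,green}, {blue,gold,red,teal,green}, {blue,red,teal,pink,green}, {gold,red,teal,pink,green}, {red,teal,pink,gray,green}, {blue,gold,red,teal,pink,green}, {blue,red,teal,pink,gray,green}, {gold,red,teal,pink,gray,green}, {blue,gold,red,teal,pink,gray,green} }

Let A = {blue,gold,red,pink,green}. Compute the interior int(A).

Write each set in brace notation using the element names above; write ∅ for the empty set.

U open, U⊆A: ∅, {red}. int(A) = ⋃ = {red}

{red}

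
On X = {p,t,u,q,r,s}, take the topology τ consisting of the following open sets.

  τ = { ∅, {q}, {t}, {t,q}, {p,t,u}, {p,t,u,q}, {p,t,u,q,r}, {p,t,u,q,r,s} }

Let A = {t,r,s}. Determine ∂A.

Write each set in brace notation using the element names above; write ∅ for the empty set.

{p,u,r,s}

interior: largest open inside A is {t} (from ∅, {t})
cl via duality: int({p,u,q}) = {q}, so X∖{q} = {p,t,u,r,s}
cl∖int = {p,u,r,s}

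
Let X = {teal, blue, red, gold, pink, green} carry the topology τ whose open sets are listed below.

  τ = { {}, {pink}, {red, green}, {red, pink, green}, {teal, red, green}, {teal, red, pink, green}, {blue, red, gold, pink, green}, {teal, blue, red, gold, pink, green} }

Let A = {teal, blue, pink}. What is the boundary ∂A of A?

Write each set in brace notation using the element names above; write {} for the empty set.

open subsets of A: {}, {pink}; so int(A) = {pink}
closure: X∖int(X∖A) = X∖{red, green} = {teal, blue, gold, pink}
∂A = {teal, blue, gold, pink} minus {pink} = {teal, blue, gold}

{teal, blue, gold}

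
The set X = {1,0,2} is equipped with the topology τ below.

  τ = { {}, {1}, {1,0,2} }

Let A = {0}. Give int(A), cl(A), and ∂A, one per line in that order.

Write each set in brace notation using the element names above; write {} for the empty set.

int(A) = {}
cl(A)  = {0,2}
∂A     = {0,2}

opens ⊆ A: {}; union → int = {}
complement {1,2}; its interior {1}; cl(A) = X∖{1} = {0,2}
boundary = {0,2} ∖ {} = {0,2}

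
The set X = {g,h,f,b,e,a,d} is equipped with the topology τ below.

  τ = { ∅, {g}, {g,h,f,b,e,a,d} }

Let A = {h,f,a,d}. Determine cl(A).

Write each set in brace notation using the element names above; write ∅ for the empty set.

{h,f,b,e,a,d}

cl via duality: int({g,b,e}) = {g}, so X∖{g} = {h,f,b,e,a,d}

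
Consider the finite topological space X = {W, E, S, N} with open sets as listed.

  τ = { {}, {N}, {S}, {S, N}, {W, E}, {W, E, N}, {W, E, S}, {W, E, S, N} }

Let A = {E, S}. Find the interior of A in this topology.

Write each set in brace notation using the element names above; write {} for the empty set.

opens ⊆ A: {}, {S}; union → int = {S}

{S}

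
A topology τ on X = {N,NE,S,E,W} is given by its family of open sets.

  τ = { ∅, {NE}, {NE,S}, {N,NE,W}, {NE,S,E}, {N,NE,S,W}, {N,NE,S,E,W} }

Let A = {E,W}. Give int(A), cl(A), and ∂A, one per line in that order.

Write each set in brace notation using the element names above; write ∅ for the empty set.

int(A) = ∅
cl(A)  = {N,E,W}
∂A     = {N,E,W}

opens ⊆ A: ∅; union → int = ∅
complement {N,NE,S}; its interior {NE,S}; cl(A) = X∖{NE,S} = {N,E,W}
boundary = {N,E,W} ∖ ∅ = {N,E,W}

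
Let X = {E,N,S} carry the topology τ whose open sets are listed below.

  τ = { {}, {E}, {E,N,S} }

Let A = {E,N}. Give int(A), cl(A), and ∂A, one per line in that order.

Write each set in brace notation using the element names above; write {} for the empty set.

interior: largest open inside A is {E} (from {}, {E})
cl via duality: int({S}) = {}, so X∖{} = {E,N,S}
cl∖int = {N,S}

int(A) = {E}
cl(A)  = {E,N,S}
∂A     = {N,S}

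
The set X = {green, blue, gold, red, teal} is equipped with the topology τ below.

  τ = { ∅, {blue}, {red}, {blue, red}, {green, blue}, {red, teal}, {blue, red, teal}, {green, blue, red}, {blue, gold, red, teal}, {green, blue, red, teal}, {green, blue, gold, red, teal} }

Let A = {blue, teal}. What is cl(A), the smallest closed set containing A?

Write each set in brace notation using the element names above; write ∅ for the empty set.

cl via duality: int({green, gold, red}) = {red}, so X∖{red} = {green, blue, gold, teal}

{green, blue, gold, teal}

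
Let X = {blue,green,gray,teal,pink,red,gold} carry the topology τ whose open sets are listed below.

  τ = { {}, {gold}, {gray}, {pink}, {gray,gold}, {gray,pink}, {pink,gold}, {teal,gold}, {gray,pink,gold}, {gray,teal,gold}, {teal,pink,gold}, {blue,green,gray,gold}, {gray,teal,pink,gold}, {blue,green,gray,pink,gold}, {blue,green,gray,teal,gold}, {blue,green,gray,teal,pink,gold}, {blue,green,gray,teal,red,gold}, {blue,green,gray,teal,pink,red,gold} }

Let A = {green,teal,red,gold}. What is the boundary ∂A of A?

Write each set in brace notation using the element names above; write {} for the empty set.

{blue,green,red}

opens ⊆ A: {}, {gold}, {teal,gold}; union → int = {teal,gold}
complement {blue,gray,pink}; its interior {gray,pink}; cl(A) = X∖{gray,pink} = {blue,green,teal,red,gold}
boundary = {blue,green,teal,red,gold} ∖ {teal,gold} = {blue,green,red}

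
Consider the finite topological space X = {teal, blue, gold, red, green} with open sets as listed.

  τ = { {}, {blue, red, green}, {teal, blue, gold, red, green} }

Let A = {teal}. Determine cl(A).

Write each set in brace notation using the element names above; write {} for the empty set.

{teal, gold}

closure: X∖int(X∖A) = X∖{blue, red, green} = {teal, gold}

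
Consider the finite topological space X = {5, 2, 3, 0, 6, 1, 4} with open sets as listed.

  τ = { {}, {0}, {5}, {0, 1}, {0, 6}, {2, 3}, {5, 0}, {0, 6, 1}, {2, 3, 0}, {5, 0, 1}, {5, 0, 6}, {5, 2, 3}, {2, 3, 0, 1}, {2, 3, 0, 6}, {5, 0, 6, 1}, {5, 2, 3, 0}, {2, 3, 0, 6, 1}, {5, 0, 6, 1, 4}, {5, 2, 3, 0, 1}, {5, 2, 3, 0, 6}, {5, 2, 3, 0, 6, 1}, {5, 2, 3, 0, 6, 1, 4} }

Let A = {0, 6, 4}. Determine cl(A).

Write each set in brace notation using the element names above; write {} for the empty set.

complement {5, 2, 3, 1}; its interior {5, 2, 3}; cl(A) = X∖{5, 2, 3} = {0, 6, 1, 4}

{0, 6, 1, 4}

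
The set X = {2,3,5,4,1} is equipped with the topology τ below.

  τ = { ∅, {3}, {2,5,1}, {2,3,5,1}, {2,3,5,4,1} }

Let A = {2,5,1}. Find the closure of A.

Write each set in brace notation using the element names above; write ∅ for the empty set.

complement {3,4}; its interior {3}; cl(A) = X∖{3} = {2,5,4,1}

{2,5,4,1}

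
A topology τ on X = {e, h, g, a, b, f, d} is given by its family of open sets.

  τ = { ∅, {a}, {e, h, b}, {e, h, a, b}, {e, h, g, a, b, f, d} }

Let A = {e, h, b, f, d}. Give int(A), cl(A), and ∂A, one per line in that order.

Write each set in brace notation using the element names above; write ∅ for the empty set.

open subsets of A: ∅, {e, h, b}; so int(A) = {e, h, b}
closure: X∖int(X∖A) = X∖{a} = {e, h, g, b, f, d}
∂A = {e, h, g, b, f, d} minus {e, h, b} = {g, f, d}

int(A) = {e, h, b}
cl(A)  = {e, h, g, b, f, d}
∂A     = {g, f, d}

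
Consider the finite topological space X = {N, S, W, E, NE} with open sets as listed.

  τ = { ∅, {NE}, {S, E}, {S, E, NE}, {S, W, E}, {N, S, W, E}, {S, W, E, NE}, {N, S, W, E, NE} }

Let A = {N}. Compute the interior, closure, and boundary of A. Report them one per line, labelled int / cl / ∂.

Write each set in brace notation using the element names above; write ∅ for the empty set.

int(A) = ∅
cl(A)  = {N}
∂A     = {N}

U open, U⊆A: ∅. int(A) = ⋃ = ∅
X∖A={S, W, E, NE}, int(X∖A)={S, W, E, NE}, hence cl(A)={N}
∂A: remove int from cl → {N}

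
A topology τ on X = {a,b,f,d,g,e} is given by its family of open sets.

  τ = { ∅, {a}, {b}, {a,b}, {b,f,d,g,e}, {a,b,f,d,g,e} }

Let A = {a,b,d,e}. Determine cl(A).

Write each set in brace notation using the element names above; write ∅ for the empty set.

cl via duality: int({f,g}) = ∅, so X∖∅ = {a,b,f,d,g,e}

{a,b,f,d,g,e}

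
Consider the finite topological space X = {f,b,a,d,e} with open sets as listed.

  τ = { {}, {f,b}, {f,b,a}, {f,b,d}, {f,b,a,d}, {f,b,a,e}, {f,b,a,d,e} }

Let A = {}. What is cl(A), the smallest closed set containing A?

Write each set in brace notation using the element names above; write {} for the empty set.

closure: X∖int(X∖A) = X∖{f,b,a,d,e} = {}

{}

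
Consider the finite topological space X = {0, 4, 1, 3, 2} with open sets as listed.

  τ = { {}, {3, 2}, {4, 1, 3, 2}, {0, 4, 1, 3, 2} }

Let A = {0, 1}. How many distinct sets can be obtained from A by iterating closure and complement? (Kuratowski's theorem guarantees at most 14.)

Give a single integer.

6

cl via duality: int({4, 3, 2}) = {3, 2}, so X∖{3, 2} = {0, 4, 1}
Write k for closure, c for complement:
  1. A     = {0, 1}
  2. kA    = {0, 4, 1}
  3. cA    = {4, 3, 2}
  4. ckA   = {3, 2}
  5. kcA   = {0, 4, 1, 3, 2}
  6. ckcA  = {}
applying k or c yields no new set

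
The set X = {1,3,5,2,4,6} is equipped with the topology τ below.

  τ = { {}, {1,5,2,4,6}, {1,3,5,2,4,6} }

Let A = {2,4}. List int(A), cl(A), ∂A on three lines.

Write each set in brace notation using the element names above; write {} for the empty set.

int(A) = {}
cl(A)  = {1,3,5,2,4,6}
∂A     = {1,3,5,2,4,6}

interior: largest open inside A is {} (from {})
cl via duality: int({1,3,5,6}) = {}, so X∖{} = {1,3,5,2,4,6}
cl∖int = {1,3,5,2,4,6}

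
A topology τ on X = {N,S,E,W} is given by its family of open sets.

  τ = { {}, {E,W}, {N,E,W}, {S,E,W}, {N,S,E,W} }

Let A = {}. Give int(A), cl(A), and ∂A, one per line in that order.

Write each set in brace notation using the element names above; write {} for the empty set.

open subsets of A: {}; so int(A) = {}
closure: X∖int(X∖A) = X∖{N,S,E,W} = {}
∂A = {} minus {} = {}

int(A) = {}
cl(A)  = {}
∂A     = {}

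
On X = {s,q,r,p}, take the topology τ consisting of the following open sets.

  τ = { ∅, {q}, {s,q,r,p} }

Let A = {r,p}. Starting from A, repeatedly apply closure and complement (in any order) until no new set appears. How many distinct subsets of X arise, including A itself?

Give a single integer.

6

closure: X∖int(X∖A) = X∖{q} = {s,r,p}
Let k=closure and c=complement:
  1. A     = {r,p}
  2. kA    = {s,r,p}
  3. cA    = {s,q}
  4. ckA   = {q}
  5. kcA   = {s,q,r,p}
  6. ckcA  = ∅
— saturated at 6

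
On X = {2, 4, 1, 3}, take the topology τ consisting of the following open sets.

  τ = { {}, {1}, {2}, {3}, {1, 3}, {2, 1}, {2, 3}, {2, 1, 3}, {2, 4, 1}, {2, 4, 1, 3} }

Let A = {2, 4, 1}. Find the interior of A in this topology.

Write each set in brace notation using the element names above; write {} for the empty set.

opens ⊆ A: {}, {2}, {1}, {2, 1}, {2, 4, 1}; union → int = {2, 4, 1}

{2, 4, 1}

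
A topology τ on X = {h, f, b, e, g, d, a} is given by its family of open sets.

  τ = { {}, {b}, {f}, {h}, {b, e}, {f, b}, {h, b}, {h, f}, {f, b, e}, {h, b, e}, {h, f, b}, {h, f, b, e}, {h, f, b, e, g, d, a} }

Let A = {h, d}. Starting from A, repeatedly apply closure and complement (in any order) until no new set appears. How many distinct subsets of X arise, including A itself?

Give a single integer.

closure: X∖int(X∖A) = X∖{f, b, e} = {h, g, d, a}
Let k=closure and c=complement:
  1. A     = {h, d}
  2. kA    = {h, g, d, a}
  3. cA    = {f, b, e, g, a}
  4. ckA   = {f, b, e}
  5. kcA   = {f, b, e, g, d, a}
  6. ckcA  = {h}
— saturated at 6

6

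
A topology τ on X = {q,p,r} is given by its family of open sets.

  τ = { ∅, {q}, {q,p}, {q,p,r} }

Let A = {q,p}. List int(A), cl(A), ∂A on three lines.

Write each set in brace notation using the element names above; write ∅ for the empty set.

interior: largest open inside A is {q,p} (from ∅, {q}, {q,p})
cl via duality: int({r}) = ∅, so X∖∅ = {q,p,r}
cl∖int = {r}

int(A) = {q,p}
cl(A)  = {q,p,r}
∂A     = {r}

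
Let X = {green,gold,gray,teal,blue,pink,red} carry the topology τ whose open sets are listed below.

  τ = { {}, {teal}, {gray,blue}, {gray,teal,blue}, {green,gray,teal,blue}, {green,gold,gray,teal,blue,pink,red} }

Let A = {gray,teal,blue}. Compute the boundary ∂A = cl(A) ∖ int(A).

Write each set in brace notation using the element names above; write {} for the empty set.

open subsets of A: {}, {teal}, {gray,blue}, {gray,teal,blue}; so int(A) = {gray,teal,blue}
closure: X∖int(X∖A) = X∖{} = {green,gold,gray,teal,blue,pink,red}
∂A = {green,gold,gray,teal,blue,pink,red} minus {gray,teal,blue} = {green,gold,pink,red}

{green,gold,pink,red}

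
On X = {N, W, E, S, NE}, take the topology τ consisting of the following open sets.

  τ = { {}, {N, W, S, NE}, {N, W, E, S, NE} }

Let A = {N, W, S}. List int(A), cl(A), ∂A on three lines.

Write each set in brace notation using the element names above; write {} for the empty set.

int(A) = {}
cl(A)  = {N, W, E, S, NE}
∂A     = {N, W, E, S, NE}

open subsets of A: {}; so int(A) = {}
closure: X∖int(X∖A) = X∖{} = {N, W, E, S, NE}
∂A = {N, W, E, S, NE} minus {} = {N, W, E, S, NE}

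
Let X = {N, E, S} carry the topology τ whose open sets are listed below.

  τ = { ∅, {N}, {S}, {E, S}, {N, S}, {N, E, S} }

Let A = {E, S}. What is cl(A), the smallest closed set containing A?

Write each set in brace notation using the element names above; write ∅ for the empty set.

closure: X∖int(X∖A) = X∖{N} = {E, S}

{E, S}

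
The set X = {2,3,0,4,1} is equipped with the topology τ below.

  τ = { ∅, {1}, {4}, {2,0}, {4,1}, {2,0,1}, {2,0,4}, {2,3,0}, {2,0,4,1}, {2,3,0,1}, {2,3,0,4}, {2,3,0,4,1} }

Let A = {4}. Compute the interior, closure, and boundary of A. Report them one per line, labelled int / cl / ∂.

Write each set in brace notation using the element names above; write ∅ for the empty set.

interior: largest open inside A is {4} (from ∅, {4})
cl via duality: int({2,3,0,1}) = {2,3,0,1}, so X∖{2,3,0,1} = {4}
cl∖int = ∅

int(A) = {4}
cl(A)  = {4}
∂A     = ∅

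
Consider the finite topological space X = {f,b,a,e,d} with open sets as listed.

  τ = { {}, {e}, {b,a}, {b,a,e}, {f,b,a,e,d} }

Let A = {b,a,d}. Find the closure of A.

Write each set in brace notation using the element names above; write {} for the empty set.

{f,b,a,d}

cl via duality: int({f,e}) = {e}, so X∖{e} = {f,b,a,d}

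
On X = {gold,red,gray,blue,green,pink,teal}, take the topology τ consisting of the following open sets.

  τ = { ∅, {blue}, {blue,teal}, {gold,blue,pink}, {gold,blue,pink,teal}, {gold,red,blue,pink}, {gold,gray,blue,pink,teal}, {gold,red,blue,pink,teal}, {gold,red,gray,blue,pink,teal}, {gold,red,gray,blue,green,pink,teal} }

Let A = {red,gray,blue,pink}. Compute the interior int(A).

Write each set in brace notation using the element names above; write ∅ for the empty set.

U open, U⊆A: ∅, {blue}. int(A) = ⋃ = {blue}

{blue}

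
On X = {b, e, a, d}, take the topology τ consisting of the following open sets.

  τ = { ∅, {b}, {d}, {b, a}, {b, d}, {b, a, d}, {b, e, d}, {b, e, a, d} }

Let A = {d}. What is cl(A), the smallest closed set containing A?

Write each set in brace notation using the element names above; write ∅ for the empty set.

X∖A={b, e, a}, int(X∖A)={b, a}, hence cl(A)={e, d}

{e, d}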